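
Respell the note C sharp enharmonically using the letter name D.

Plain D sits 1 semitone above C#, so on the letter D the same pitch needs a flat: Db.

Db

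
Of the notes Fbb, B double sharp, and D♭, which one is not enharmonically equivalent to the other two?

In 12-tone equal temperament, enharmonic equivalents share a pitch class. Fbb is pitch class 3; B## is pitch class 1; Db is pitch class 1.
B## and Db share pitch class 1, while Fbb is pitch class 3.

Fbb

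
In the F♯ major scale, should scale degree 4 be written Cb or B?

B

Each scale degree takes a distinct letter name. Degree 4 of a scale on F must use the letter B.
B and Cb are enharmonically the same pitch, but only B uses the letter B, so it is the correct spelling here.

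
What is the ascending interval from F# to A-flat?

The letter names run F→A, a span of 2 letter steps, so the interval is some kind of third.
F# to Ab is 2 semitones. A major third is 4, so 2 makes it diminished.

diminished third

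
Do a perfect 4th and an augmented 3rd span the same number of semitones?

Yes

A perfect fourth spans 5 semitones; an augmented third spans 5.
They are enharmonically equivalent.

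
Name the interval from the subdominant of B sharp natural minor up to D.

diminished seventh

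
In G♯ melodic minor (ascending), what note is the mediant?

B

The G# melodic minor (ascending) scale runs G# A# B C# D# E# F##.
Degree 3 is B.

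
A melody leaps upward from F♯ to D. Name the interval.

minor sixth

The letter names run F→D, a span of 5 letter steps, so the interval is some kind of sixth.
F# to D is 8 semitones. A major sixth is 9, so 8 makes it minor.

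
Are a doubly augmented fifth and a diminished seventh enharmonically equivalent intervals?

A doubly augmented fifth spans 9 semitones; a diminished seventh spans 9.
They are enharmonically equivalent.

Yes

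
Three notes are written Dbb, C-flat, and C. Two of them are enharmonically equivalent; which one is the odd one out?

Cb

In 12-tone equal temperament, enharmonic equivalents share a pitch class. Dbb is pitch class 0; Cb is pitch class 11; C is pitch class 0.
Dbb and C share pitch class 0, while Cb is pitch class 11.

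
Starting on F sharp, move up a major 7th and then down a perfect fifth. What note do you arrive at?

A major seventh up from F# is E# (letter E, 11 semitones up).
A perfect fifth down from E# is A# (letter A, 7 semitones down).

A#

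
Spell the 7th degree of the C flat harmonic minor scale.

Bb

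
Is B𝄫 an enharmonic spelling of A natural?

Yes

Bbb is pitch class 9; A is pitch class 9.
All spellings map to pitch class 9, so they are enharmonically equivalent.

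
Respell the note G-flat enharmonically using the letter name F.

F#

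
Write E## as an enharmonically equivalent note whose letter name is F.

F#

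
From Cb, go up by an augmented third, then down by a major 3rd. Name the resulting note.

C

An augmented third up from Cb is E (letter E, 5 semitones up).
A major third down from E is C (letter C, 4 semitones down).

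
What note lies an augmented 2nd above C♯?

D##

A second above C lands on the letter D.
An augmented second spans 3 semitones, so C# moves to pitch class 4. On the letter D that is D##.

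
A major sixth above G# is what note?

G up a major sixth is E, so the target letter is E.
From G#, a major sixth is 9 semitones up: E#.

E#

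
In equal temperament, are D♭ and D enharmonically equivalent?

No

Db is pitch class 1; D is pitch class 2.
The pitch classes differ (1 vs. 2), so they are not enharmonic equivalents.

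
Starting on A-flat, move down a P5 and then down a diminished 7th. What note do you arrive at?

E

A perfect fifth down from Ab is Db (letter D, 7 semitones down).
A diminished seventh down from Db is E (letter E, 9 semitones down).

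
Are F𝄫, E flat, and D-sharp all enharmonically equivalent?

Fbb is pitch class 3; Eb is pitch class 3; D# is pitch class 3.
All spellings map to pitch class 3, so they are enharmonically equivalent.

Yes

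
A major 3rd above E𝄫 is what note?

Gb

A third above E lands on the letter G.
A major third spans 4 semitones, so Ebb moves to pitch class 6. On the letter G that is Gb.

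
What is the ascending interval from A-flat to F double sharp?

doubly augmented sixth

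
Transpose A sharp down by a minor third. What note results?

F##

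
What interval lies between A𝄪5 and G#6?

diminished seventh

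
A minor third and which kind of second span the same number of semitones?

augmented

A minor third spans 3 semitones.
A second spanning 3 semitones is augmented (the major second is 2).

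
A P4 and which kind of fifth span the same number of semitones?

A perfect fourth spans 5 semitones.
A fifth spanning 5 semitones is doubly diminished (the perfect fifth is 7).

doubly diminished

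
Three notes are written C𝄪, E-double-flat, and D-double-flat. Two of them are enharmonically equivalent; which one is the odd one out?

Dbb

In 12-tone equal temperament, enharmonic equivalents share a pitch class. C## is pitch class 2; Ebb is pitch class 2; Dbb is pitch class 0.
C## and Ebb share pitch class 2, while Dbb is pitch class 0.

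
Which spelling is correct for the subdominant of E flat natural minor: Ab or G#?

Ab

Each scale degree takes a distinct letter name. Degree 4 of a scale on E must use the letter A.
Ab and G# are enharmonically the same pitch, but only Ab uses the letter A, so it is the correct spelling here.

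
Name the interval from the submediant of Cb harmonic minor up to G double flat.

The submediant of Cb harmonic minor is Abb.
Abb up to Gbb: letters A→G make it a seventh; 10 semitones makes it minor.

minor seventh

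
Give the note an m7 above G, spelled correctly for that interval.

A seventh above G lands on the letter F.
A minor seventh spans 10 semitones, so G moves to pitch class 5. On the letter F that is F.

F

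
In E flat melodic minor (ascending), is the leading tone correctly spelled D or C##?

Each scale degree takes a distinct letter name. Degree 7 of a scale on E must use the letter D.
D and C## are enharmonically the same pitch, but only D uses the letter D, so it is the correct spelling here.

D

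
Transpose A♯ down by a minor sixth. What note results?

C##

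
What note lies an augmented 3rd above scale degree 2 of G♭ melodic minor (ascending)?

Scale degree 2 of Gb melodic minor (ascending) is Ab.
An augmented third (5 semitones) above Ab lands on the letter C, giving C#.

C#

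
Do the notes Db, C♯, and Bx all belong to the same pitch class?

Db = pitch class 1 and C# = pitch class 1 and B## = pitch class 1 — the same pitch class, so they are enharmonic equivalents.

Yes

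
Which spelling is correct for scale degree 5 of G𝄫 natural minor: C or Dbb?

Dbb

Each scale degree takes a distinct letter name. Degree 5 of a scale on G must use the letter D.
Dbb and C are enharmonically the same pitch, but only Dbb uses the letter D, so it is the correct spelling here.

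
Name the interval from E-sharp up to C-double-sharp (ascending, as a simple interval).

major sixth

Counting letters E–F–G–A–B–C gives a sixth.
E#→C## = 9 semitones, exactly the major sixth.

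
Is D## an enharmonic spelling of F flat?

Yes

D## is pitch class 4; Fb is pitch class 4.
All spellings map to pitch class 4, so they are enharmonically equivalent.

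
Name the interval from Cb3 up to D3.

augmented second

The letter names run C→D, a span of 1 letter step, so the interval is some kind of second.
Cb to D is 3 semitones. A major second is 2, so 3 makes it augmented.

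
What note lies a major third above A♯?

C##

A third above A lands on the letter C.
A major third spans 4 semitones, so A# moves to pitch class 2. On the letter C that is C##.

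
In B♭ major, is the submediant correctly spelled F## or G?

G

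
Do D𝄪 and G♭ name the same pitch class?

No

Two spellings are enharmonically equivalent only if they share a pitch class.
Here D## → 4, Gb → 6; 4 ≠ 6, so they are not.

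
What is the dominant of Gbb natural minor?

Degree 5 takes the letter 4 steps above G, which is D.
In natural minor, degree 5 sits 7 semitones above the tonic. Gbb + 7 semitones is pitch class 0, spelled on D as Dbb.

Dbb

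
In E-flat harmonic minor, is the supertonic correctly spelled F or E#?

Each scale degree takes a distinct letter name. Degree 2 of a scale on E must use the letter F.
F and E# are enharmonically the same pitch, but only F uses the letter F, so it is the correct spelling here.

F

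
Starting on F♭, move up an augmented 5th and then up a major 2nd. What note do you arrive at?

D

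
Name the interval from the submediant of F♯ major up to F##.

major third

The submediant of F# major is D#.
D# up to F##: letters D→F make it a third; 4 semitones makes it major.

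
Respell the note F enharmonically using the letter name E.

E#

Plain E sits 1 semitone below F, so on the letter E the same pitch needs a sharp: E#.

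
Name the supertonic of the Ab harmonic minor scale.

Bb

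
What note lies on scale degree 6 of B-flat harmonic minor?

Gb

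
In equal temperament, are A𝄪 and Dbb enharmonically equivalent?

No

Two spellings are enharmonically equivalent only if they share a pitch class.
Here A## → 11, Dbb → 0; 0 ≠ 11, so they are not.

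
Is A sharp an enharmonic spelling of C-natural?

No

A# is pitch class 10; C is pitch class 0.
The pitch classes differ (10 vs. 0), so they are not enharmonic equivalents.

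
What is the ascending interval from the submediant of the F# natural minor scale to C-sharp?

major seventh

The submediant of F# natural minor is D.
D up to C#: letters D→C make it a seventh; 11 semitones makes it major.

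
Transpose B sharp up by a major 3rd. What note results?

B up a major third is D#, so the target letter is D.
From B#, a major third is 4 semitones up: D##.

D##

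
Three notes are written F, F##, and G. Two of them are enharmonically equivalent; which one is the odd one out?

F

In 12-tone equal temperament, enharmonic equivalents share a pitch class. F is pitch class 5; F## is pitch class 7; G is pitch class 7.
F## and G share pitch class 7, while F is pitch class 5.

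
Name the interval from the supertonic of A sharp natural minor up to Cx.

major second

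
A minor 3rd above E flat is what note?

Gb

A third above E lands on the letter G.
A minor third spans 3 semitones, so Eb moves to pitch class 6. On the letter G that is Gb.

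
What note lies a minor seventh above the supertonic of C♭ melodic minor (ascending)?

Cb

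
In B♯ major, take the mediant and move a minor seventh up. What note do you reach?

The mediant of B# major is D##.
A minor seventh (10 semitones) above D## lands on the letter C, giving C##.

C##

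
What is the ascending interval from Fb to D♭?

The letter names run F→D, a span of 5 letter steps, so the interval is some kind of sixth.
Fb to Db is 9 semitones. A major sixth is 9, so 9 makes it major.

major sixth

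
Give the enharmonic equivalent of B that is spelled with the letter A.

B is pitch class 11. The letter A alone is pitch class 9.
To reach pitch class 11 from A requires an offset of +2 semitones, i.e. double sharp: A##.

A##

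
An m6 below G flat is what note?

A sixth below G lands on the letter B.
A minor sixth spans 8 semitones, so Gb moves to pitch class 10. On the letter B that is Bb.

Bb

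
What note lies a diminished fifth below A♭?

D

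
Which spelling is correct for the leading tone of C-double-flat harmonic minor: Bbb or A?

Bbb

Each scale degree takes a distinct letter name. Degree 7 of a scale on C must use the letter B.
Bbb and A are enharmonically the same pitch, but only Bbb uses the letter B, so it is the correct spelling here.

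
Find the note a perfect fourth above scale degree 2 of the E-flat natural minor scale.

Bb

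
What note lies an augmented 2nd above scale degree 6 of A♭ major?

G#

Scale degree 6 of Ab major is F.
An augmented second (3 semitones) above F lands on the letter G, giving G#.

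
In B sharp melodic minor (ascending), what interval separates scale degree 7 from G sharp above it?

Scale degree 7 of B# melodic minor (ascending) is A##.
A## up to G#: letters A→G make it a seventh; 9 semitones makes it diminished.

diminished seventh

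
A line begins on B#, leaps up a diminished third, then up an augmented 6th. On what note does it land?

A diminished third up from B# is D (letter D, 2 semitones up).
An augmented sixth up from D is B# (letter B, 10 semitones up).

B#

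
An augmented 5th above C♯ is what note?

C up a perfect fifth is G, so the target letter is G.
From C#, an augmented fifth is 8 semitones up: G##.

G##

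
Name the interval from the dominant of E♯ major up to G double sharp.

major sixth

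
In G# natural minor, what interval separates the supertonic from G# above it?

minor seventh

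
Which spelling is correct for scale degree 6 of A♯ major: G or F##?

Each scale degree takes a distinct letter name. Degree 6 of a scale on A must use the letter F.
F## and G are enharmonically the same pitch, but only F## uses the letter F, so it is the correct spelling here.

F##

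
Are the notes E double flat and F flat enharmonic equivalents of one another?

Two spellings are enharmonically equivalent only if they share a pitch class.
Here Ebb → 2, Fb → 4; 2 ≠ 4, so they are not.

No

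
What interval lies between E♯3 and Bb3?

doubly diminished fifth

Counting letters E–F–G–A–B gives a fifth.
E#→Bb = 5 semitones, 2 narrower than the perfect fifth (7), so doubly diminished.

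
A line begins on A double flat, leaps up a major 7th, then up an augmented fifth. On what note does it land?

D

A major seventh up from Abb is Gb (letter G, 11 semitones up).
An augmented fifth up from Gb is D (letter D, 8 semitones up).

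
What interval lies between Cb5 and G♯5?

doubly augmented fifth

The letter names run C→G, a span of 4 letter steps, so the interval is some kind of fifth.
Cb to G# is 9 semitones. A perfect fifth is 7, so 9 makes it doubly augmented.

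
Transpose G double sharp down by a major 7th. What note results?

A#

A seventh below G lands on the letter A.
A major seventh spans 11 semitones, so G## moves to pitch class 10. On the letter A that is A#.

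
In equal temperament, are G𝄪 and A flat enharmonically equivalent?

G## is pitch class 9; Ab is pitch class 8.
The pitch classes differ (9 vs. 8), so they are not enharmonic equivalents.

No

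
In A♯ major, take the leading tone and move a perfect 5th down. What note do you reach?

C##

The leading tone of A# major is G##.
A perfect fifth (7 semitones) below G## lands on the letter C, giving C##.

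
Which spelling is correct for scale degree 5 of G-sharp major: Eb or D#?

Each scale degree takes a distinct letter name. Degree 5 of a scale on G must use the letter D.
D# and Eb are enharmonically the same pitch, but only D# uses the letter D, so it is the correct spelling here.

D#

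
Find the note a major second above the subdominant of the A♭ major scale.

The subdominant of Ab major is Db.
A major second (2 semitones) above Db lands on the letter E, giving Eb.

Eb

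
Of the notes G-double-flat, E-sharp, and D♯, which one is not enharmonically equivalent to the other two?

D#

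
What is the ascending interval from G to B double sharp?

doubly augmented third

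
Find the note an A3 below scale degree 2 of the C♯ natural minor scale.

Scale degree 2 of C# natural minor is D#.
An augmented third (5 semitones) below D# lands on the letter B, giving Bb.

Bb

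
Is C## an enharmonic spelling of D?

C## is pitch class 2; D is pitch class 2.
All spellings map to pitch class 2, so they are enharmonically equivalent.

Yes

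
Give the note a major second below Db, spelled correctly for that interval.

A second below D lands on the letter C.
A major second spans 2 semitones, so Db moves to pitch class 11. On the letter C that is Cb.

Cb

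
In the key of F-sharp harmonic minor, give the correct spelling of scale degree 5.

Degree 5 takes the letter 4 steps above F, which is C.
In harmonic minor, degree 5 sits 7 semitones above the tonic. F# + 7 semitones is pitch class 1, spelled on C as C#.

C#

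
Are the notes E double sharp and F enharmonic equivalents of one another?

No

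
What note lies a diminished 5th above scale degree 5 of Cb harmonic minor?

Dbb

Scale degree 5 of Cb harmonic minor is Gb.
A diminished fifth (6 semitones) above Gb lands on the letter D, giving Dbb.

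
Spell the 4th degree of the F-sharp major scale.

The F# major scale runs F# G# A# B C# D# E#.
Degree 4 is B.

B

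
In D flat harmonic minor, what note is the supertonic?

Eb

Degree 2 takes the letter 1 step above D, which is E.
In harmonic minor, degree 2 sits 2 semitones above the tonic. Db + 2 semitones is pitch class 3, spelled on E as Eb.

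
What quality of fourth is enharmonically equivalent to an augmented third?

An augmented third spans 5 semitones.
A fourth spanning 5 semitones is perfect (the perfect fourth is 5).

perfect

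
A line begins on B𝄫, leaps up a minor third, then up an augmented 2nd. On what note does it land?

A minor third up from Bbb is Dbb (letter D, 3 semitones up).
An augmented second up from Dbb is Eb (letter E, 3 semitones up).

Eb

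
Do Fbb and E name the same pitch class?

No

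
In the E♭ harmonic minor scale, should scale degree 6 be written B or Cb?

Each scale degree takes a distinct letter name. Degree 6 of a scale on E must use the letter C.
Cb and B are enharmonically the same pitch, but only Cb uses the letter C, so it is the correct spelling here.

Cb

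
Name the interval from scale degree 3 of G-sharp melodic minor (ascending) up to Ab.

diminished seventh

Scale degree 3 of G# melodic minor (ascending) is B.
B up to Ab: letters B→A make it a seventh; 9 semitones makes it diminished.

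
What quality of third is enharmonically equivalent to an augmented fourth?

An augmented fourth spans 6 semitones.
A third spanning 6 semitones is doubly augmented (the major third is 4).

doubly augmented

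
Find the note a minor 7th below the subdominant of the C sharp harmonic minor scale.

G#

The subdominant of C# harmonic minor is F#.
A minor seventh (10 semitones) below F# lands on the letter G, giving G#.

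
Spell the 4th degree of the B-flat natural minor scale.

The Bb natural minor scale runs Bb C Db Eb F Gb Ab.
Degree 4 is Eb.

Eb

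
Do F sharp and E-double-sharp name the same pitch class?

F# = pitch class 6 and E## = pitch class 6 — the same pitch class, so they are enharmonic equivalents.

Yes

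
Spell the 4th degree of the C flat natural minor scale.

Fb

Degree 4 takes the letter 3 steps above C, which is F.
In natural minor, degree 4 sits 5 semitones above the tonic. Cb + 5 semitones is pitch class 4, spelled on F as Fb.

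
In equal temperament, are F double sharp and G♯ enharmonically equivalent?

F## is pitch class 7; G# is pitch class 8.
The pitch classes differ (7 vs. 8), so they are not enharmonic equivalents.

No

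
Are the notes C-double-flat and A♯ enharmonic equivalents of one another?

Cbb is pitch class 10; A# is pitch class 10.
All spellings map to pitch class 10, so they are enharmonically equivalent.

Yes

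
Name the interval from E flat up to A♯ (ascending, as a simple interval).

doubly augmented fourth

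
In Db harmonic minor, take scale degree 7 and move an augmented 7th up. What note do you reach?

Scale degree 7 of Db harmonic minor is C.
An augmented seventh (12 semitones) above C lands on the letter B, giving B#.

B#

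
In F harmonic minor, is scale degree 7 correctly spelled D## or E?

E

Each scale degree takes a distinct letter name. Degree 7 of a scale on F must use the letter E.
E and D## are enharmonically the same pitch, but only E uses the letter E, so it is the correct spelling here.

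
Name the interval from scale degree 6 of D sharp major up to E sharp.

Scale degree 6 of D# major is B#.
B# up to E#: letters B→E make it a fourth; 5 semitones makes it perfect.

perfect fourth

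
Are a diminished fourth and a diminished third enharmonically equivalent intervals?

No

A diminished fourth spans 4 semitones; a diminished third spans 2.
The spans differ, so they are not enharmonic equivalents.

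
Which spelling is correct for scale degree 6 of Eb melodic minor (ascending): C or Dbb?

Each scale degree takes a distinct letter name. Degree 6 of a scale on E must use the letter C.
C and Dbb are enharmonically the same pitch, but only C uses the letter C, so it is the correct spelling here.

C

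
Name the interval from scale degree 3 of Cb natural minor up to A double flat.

perfect fourth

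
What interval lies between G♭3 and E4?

The letter names run G→E, a span of 5 letter steps, so the interval is some kind of sixth.
Gb to E is 10 semitones. A major sixth is 9, so 10 makes it augmented.

augmented sixth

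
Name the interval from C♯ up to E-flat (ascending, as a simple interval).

Counting letters C–D–E gives a third.
C#→Eb = 2 semitones, 2 narrower than the major third (4), so diminished.

diminished third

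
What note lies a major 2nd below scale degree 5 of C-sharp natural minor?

F#

Scale degree 5 of C# natural minor is G#.
A major second (2 semitones) below G# lands on the letter F, giving F#.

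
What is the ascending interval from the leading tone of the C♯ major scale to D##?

major third

The leading tone of C# major is B#.
B# up to D##: letters B→D make it a third; 4 semitones makes it major.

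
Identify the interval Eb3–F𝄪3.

doubly augmented second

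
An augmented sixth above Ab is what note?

F#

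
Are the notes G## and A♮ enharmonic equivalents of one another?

G## = pitch class 9 and A = pitch class 9 — the same pitch class, so they are enharmonic equivalents.

Yes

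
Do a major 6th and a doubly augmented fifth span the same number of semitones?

A major sixth spans 9 semitones; a doubly augmented fifth spans 9.
They are enharmonically equivalent.

Yes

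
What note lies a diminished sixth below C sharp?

E##

C down a major sixth is Eb, so the target letter is E.
From C#, a diminished sixth is 7 semitones down: E##.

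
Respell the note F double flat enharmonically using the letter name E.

Eb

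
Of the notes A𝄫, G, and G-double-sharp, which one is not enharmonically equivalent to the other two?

In 12-tone equal temperament, enharmonic equivalents share a pitch class. Abb is pitch class 7; G is pitch class 7; G## is pitch class 9.
Abb and G share pitch class 7, while G## is pitch class 9.

G##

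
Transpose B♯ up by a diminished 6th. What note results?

A sixth above B lands on the letter G.
A diminished sixth spans 7 semitones, so B# moves to pitch class 7. On the letter G that is G.

G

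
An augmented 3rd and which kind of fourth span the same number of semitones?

An augmented third spans 5 semitones.
A fourth spanning 5 semitones is perfect (the perfect fourth is 5).

perfect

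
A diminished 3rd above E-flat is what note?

Gbb

A third above E lands on the letter G.
A diminished third spans 2 semitones, so Eb moves to pitch class 5. On the letter G that is Gbb.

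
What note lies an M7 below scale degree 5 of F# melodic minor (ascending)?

Scale degree 5 of F# melodic minor (ascending) is C#.
A major seventh (11 semitones) below C# lands on the letter D, giving D.

D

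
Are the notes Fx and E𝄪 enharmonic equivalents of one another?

No

Two spellings are enharmonically equivalent only if they share a pitch class.
Here F## → 7, E## → 6; 6 ≠ 7, so they are not.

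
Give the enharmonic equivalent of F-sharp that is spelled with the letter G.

Plain G sits 1 semitone above F#, so on the letter G the same pitch needs a flat: Gb.

Gb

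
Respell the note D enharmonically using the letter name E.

D is pitch class 2. The letter E alone is pitch class 4.
To reach pitch class 2 from E requires an offset of -2 semitones, i.e. double flat: Ebb.

Ebb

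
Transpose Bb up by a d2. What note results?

Cbb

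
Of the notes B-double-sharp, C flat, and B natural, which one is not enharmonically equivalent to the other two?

B##

In 12-tone equal temperament, enharmonic equivalents share a pitch class. B## is pitch class 1; Cb is pitch class 11; B is pitch class 11.
Cb and B share pitch class 11, while B## is pitch class 1.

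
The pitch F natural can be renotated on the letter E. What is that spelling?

Plain E sits 1 semitone below F, so on the letter E the same pitch needs a sharp: E#.

E#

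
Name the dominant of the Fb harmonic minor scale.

Cb

The Fb harmonic minor scale runs Fb Gb Abb Bbb Cb Dbb Eb.
Degree 5 is Cb.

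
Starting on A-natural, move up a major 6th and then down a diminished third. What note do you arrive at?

A major sixth up from A is F# (letter F, 9 semitones up).
A diminished third down from F# is D## (letter D, 2 semitones down).

D##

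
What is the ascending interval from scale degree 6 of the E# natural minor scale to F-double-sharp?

Scale degree 6 of E# natural minor is C#.
C# up to F##: letters C→F make it a fourth; 6 semitones makes it augmented.

augmented fourth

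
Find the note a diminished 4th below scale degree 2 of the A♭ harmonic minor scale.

F#

Scale degree 2 of Ab harmonic minor is Bb.
A diminished fourth (4 semitones) below Bb lands on the letter F, giving F#.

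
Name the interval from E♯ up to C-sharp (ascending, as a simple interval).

The letter names run E→C, a span of 5 letter steps, so the interval is some kind of sixth.
E# to C# is 8 semitones. A major sixth is 9, so 8 makes it minor.

minor sixth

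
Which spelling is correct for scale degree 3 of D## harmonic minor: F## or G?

F##

Each scale degree takes a distinct letter name. Degree 3 of a scale on D must use the letter F.
F## and G are enharmonically the same pitch, but only F## uses the letter F, so it is the correct spelling here.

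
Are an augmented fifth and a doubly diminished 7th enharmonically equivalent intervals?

Yes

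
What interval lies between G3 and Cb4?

diminished fourth

Counting letters G–A–B–C gives a fourth.
G→Cb = 4 semitones, 1 narrower than the perfect fourth (5), so diminished.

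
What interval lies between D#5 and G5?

diminished fourth

The letter names run D→G, a span of 3 letter steps, so the interval is some kind of fourth.
D# to G is 4 semitones. A perfect fourth is 5, so 4 makes it diminished.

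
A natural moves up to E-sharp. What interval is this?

augmented fifth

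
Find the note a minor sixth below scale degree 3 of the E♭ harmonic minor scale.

Bb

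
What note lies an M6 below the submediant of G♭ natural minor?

The submediant of Gb natural minor is Ebb.
A major sixth (9 semitones) below Ebb lands on the letter G, giving Gbb.

Gbb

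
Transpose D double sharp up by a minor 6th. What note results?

A sixth above D lands on the letter B.
A minor sixth spans 8 semitones, so D## moves to pitch class 0. On the letter B that is B#.

B#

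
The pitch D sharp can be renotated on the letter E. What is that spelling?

Plain E sits 1 semitone above D#, so on the letter E the same pitch needs a flat: Eb.

Eb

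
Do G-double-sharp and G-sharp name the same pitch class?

No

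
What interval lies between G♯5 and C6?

Counting letters G–A–B–C gives a fourth.
G#→C = 4 semitones, 1 narrower than the perfect fourth (5), so diminished.

diminished fourth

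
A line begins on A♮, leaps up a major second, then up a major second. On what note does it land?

A major second up from A is B (letter B, 2 semitones up).
A major second up from B is C# (letter C, 2 semitones up).

C#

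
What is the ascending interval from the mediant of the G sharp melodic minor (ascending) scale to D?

The mediant of G# melodic minor (ascending) is B.
B up to D: letters B→D make it a third; 3 semitones makes it minor.

minor third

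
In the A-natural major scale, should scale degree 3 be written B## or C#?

C#

Each scale degree takes a distinct letter name. Degree 3 of a scale on A must use the letter C.
C# and B## are enharmonically the same pitch, but only C# uses the letter C, so it is the correct spelling here.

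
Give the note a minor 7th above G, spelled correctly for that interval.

G up a major seventh is F#, so the target letter is F.
From G, a minor seventh is 10 semitones up: F.

F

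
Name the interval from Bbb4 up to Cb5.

major second

Counting letters B–C gives a second.
Bbb→Cb = 2 semitones, exactly the major second.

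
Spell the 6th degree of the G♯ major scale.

E#

The G# major scale runs G# A# B# C# D# E# F##.
Degree 6 is E#.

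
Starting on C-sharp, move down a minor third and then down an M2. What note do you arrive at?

A minor third down from C# is A# (letter A, 3 semitones down).
A major second down from A# is G# (letter G, 2 semitones down).

G#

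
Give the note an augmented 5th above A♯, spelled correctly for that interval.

E##

A fifth above A lands on the letter E.
An augmented fifth spans 8 semitones, so A# moves to pitch class 6. On the letter E that is E##.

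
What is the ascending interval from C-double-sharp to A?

Counting letters C–D–E–F–G–A gives a sixth.
C##→A = 7 semitones, 2 narrower than the major sixth (9), so diminished.

diminished sixth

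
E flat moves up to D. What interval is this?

major seventh

The letter names run E→D, a span of 6 letter steps, so the interval is some kind of seventh.
Eb to D is 11 semitones. A major seventh is 11, so 11 makes it major.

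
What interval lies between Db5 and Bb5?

The letter names run D→B, a span of 5 letter steps, so the interval is some kind of sixth.
Db to Bb is 9 semitones. A major sixth is 9, so 9 makes it major.

major sixth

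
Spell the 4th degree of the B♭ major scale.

Eb

The Bb major scale runs Bb C D Eb F G A.
Degree 4 is Eb.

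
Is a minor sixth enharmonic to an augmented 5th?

A minor sixth spans 8 semitones; an augmented fifth spans 8.
They are enharmonically equivalent.

Yes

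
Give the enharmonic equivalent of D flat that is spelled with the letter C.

Db is pitch class 1. The letter C alone is pitch class 0.
To reach pitch class 1 from C requires an offset of +1 semitone, i.e. sharp: C#.

C#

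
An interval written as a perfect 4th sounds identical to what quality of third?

augmented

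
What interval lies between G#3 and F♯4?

minor seventh

The letter names run G→F, a span of 6 letter steps, so the interval is some kind of seventh.
G# to F# is 10 semitones. A major seventh is 11, so 10 makes it minor.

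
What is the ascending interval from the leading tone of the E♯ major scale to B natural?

diminished sixth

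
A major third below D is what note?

Bb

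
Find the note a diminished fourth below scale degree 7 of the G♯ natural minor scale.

Scale degree 7 of G# natural minor is F#.
A diminished fourth (4 semitones) below F# lands on the letter C, giving C##.

C##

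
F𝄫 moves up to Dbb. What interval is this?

major sixth

The letter names run F→D, a span of 5 letter steps, so the interval is some kind of sixth.
Fbb to Dbb is 9 semitones. A major sixth is 9, so 9 makes it major.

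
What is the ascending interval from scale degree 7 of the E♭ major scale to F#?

major third

Scale degree 7 of Eb major is D.
D up to F#: letters D→F make it a third; 4 semitones makes it major.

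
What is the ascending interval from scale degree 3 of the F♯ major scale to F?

diminished sixth

Scale degree 3 of F# major is A#.
A# up to F: letters A→F make it a sixth; 7 semitones makes it diminished.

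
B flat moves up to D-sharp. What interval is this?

Counting letters B–C–D gives a third.
Bb→D# = 5 semitones, 1 wider than the major third (4), so augmented.

augmented third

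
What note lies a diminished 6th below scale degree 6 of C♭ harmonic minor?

C

Scale degree 6 of Cb harmonic minor is Abb.
A diminished sixth (7 semitones) below Abb lands on the letter C, giving C.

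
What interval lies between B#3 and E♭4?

doubly diminished fourth

The letter names run B→E, a span of 3 letter steps, so the interval is some kind of fourth.
B# to Eb is 3 semitones. A perfect fourth is 5, so 3 makes it doubly diminished.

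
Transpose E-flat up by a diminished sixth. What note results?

E up a major sixth is C#, so the target letter is C.
From Eb, a diminished sixth is 7 semitones up: Cbb.

Cbb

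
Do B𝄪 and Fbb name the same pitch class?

Two spellings are enharmonically equivalent only if they share a pitch class.
Here B## → 1, Fbb → 3; 1 ≠ 3, so they are not.

No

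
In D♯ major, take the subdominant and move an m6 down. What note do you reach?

B#

The subdominant of D# major is G#.
A minor sixth (8 semitones) below G# lands on the letter B, giving B#.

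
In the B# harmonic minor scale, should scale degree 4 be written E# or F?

E#

Each scale degree takes a distinct letter name. Degree 4 of a scale on B must use the letter E.
E# and F are enharmonically the same pitch, but only E# uses the letter E, so it is the correct spelling here.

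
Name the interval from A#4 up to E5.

The letter names run A→E, a span of 4 letter steps, so the interval is some kind of fifth.
A# to E is 6 semitones. A perfect fifth is 7, so 6 makes it diminished.

diminished fifth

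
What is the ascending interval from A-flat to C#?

augmented third

The letter names run A→C, a span of 2 letter steps, so the interval is some kind of third.
Ab to C# is 5 semitones. A major third is 4, so 5 makes it augmented.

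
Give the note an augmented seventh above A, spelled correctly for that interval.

A seventh above A lands on the letter G.
An augmented seventh spans 12 semitones, so A moves to pitch class 9. On the letter G that is G##.

G##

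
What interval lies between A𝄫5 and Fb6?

major sixth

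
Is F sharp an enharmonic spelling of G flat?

F# is pitch class 6; Gb is pitch class 6.
All spellings map to pitch class 6, so they are enharmonically equivalent.

Yes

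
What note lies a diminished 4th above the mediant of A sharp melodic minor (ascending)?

F

The mediant of A# melodic minor (ascending) is C#.
A diminished fourth (4 semitones) above C# lands on the letter F, giving F.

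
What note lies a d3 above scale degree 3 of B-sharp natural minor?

Scale degree 3 of B# natural minor is D#.
A diminished third (2 semitones) above D# lands on the letter F, giving F.

F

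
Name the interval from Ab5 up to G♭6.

minor seventh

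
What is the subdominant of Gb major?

Cb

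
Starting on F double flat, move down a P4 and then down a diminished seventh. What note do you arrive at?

A perfect fourth down from Fbb is Cbb (letter C, 5 semitones down).
A diminished seventh down from Cbb is Db (letter D, 9 semitones down).

Db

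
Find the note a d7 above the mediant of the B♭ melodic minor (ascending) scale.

Cbb

The mediant of Bb melodic minor (ascending) is Db.
A diminished seventh (9 semitones) above Db lands on the letter C, giving Cbb.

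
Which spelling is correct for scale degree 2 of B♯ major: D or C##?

Each scale degree takes a distinct letter name. Degree 2 of a scale on B must use the letter C.
C## and D are enharmonically the same pitch, but only C## uses the letter C, so it is the correct spelling here.

C##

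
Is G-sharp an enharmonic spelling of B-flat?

No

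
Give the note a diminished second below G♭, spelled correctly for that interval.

A second below G lands on the letter F.
A diminished second spans 0 semitones, so Gb moves to pitch class 6. On the letter F that is F#.

F#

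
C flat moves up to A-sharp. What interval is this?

The letter names run C→A, a span of 5 letter steps, so the interval is some kind of sixth.
Cb to A# is 11 semitones. A major sixth is 9, so 11 makes it doubly augmented.

doubly augmented sixth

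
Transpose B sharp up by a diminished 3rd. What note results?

A third above B lands on the letter D.
A diminished third spans 2 semitones, so B# moves to pitch class 2. On the letter D that is D.

D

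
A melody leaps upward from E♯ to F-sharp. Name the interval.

Counting letters E–F gives a second.
E#→F# = 1 semitone, 1 narrower than the major second (2), so minor.

minor second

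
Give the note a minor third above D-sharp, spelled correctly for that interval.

F#

A third above D lands on the letter F.
A minor third spans 3 semitones, so D# moves to pitch class 6. On the letter F that is F#.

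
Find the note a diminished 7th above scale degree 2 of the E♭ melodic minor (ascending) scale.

Scale degree 2 of Eb melodic minor (ascending) is F.
A diminished seventh (9 semitones) above F lands on the letter E, giving Ebb.

Ebb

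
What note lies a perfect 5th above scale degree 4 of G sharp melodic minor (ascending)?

Scale degree 4 of G# melodic minor (ascending) is C#.
A perfect fifth (7 semitones) above C# lands on the letter G, giving G#.

G#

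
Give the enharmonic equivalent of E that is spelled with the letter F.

Fb

E is pitch class 4. The letter F alone is pitch class 5.
To reach pitch class 4 from F requires an offset of -1 semitone, i.e. flat: Fb.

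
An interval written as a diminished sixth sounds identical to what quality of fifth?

perfect

A diminished sixth spans 7 semitones.
A fifth spanning 7 semitones is perfect (the perfect fifth is 7).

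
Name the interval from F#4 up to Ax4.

Counting letters F–G–A gives a third.
F#→A## = 5 semitones, 1 wider than the major third (4), so augmented.

augmented third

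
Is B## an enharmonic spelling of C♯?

B## = pitch class 1 and C# = pitch class 1 — the same pitch class, so they are enharmonic equivalents.

Yes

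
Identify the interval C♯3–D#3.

Counting letters C–D gives a second.
C#→D# = 2 semitones, exactly the major second.

major second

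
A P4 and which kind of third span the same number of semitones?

augmented

A perfect fourth spans 5 semitones.
A third spanning 5 semitones is augmented (the major third is 4).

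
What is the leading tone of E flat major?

The Eb major scale runs Eb F G Ab Bb C D.
Degree 7 is D.

D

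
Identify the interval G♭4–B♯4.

Counting letters G–A–B gives a third.
Gb→B# = 6 semitones, 2 wider than the major third (4), so doubly augmented.

doubly augmented third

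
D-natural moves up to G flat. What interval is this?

The letter names run D→G, a span of 3 letter steps, so the interval is some kind of fourth.
D to Gb is 4 semitones. A perfect fourth is 5, so 4 makes it diminished.

diminished fourth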